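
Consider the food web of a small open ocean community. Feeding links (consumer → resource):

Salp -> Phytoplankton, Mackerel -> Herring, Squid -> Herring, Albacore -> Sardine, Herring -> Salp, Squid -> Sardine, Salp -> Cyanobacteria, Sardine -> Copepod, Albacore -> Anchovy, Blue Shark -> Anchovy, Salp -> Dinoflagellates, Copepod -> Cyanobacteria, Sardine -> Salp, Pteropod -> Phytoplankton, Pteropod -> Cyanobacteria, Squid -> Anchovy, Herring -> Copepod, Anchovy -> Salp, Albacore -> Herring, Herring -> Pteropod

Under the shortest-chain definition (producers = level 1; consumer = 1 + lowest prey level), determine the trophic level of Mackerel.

Trophic level 4

Cyanobacteria is a producer → level 1.
Pteropod eats Cyanobacteria → level 2.
Herring eats Pteropod → level 3.
Mackerel eats Herring → level 4.
No prey of Mackerel is below level 3, so 4 is the minimum.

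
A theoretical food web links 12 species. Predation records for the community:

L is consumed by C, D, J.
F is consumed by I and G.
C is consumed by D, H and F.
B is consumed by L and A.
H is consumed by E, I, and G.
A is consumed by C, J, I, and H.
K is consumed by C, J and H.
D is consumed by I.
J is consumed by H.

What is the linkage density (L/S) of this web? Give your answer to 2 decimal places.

L/S = 1.83

There are L = 22 links among S = 12 species.
L/S = 22/12 = 1.8333 ≈ 1.83.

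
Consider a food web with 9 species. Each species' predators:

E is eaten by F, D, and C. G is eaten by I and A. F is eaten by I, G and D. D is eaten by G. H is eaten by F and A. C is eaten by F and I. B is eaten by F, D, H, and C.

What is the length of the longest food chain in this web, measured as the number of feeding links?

5 links

One longest chain: B → H → F → D → G → A.
It has 6 species and 5 links.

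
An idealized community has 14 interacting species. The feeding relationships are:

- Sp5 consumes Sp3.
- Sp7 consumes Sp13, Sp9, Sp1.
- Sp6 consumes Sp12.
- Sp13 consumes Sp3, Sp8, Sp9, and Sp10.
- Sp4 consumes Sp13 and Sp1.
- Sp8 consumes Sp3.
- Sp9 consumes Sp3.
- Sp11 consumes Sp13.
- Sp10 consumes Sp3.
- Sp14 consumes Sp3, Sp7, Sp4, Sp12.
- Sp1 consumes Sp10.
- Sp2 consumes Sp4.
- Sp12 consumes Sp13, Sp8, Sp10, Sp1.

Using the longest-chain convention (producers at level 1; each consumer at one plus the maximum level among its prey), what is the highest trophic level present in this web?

Producers (level 1): Sp3.
Sp3 → Sp10 → Sp1 → Sp12 → Sp6 gives Sp6 level 5.
No species has a prey at level 5, so no species reaches level 6.

5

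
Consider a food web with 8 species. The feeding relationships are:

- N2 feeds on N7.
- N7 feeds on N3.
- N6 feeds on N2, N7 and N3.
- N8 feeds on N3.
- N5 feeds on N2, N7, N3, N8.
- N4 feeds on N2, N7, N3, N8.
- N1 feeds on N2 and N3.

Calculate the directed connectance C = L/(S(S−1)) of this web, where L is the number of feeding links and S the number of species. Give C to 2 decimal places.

The web has S = 8 species and L = 16 feeding links.
C = L / (S(S−1)) = 16 / 56 = 0.2857 ≈ 0.29.

C = 0.29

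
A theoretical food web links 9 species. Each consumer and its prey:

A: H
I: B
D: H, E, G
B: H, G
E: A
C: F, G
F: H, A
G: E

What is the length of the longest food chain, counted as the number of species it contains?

6 species

One longest chain: H → A → E → G → B → I.
It has 6 species and 5 links.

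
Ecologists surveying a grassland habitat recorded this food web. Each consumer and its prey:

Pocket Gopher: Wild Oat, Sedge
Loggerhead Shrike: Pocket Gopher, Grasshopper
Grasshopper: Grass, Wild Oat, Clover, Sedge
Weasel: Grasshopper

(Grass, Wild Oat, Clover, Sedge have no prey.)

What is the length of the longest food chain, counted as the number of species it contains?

One longest chain: Grass → Grasshopper → Weasel.
It has 3 species and 2 links.

3 species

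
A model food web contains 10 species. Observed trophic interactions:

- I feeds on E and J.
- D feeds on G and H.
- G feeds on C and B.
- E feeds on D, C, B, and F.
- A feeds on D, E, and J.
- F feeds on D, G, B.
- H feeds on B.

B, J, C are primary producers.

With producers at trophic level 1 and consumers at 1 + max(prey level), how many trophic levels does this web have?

Producers (level 1): B, J, C.
B → G → D → F → E → A gives A level 6.
No species has a prey at level 6, so no species reaches level 7.

6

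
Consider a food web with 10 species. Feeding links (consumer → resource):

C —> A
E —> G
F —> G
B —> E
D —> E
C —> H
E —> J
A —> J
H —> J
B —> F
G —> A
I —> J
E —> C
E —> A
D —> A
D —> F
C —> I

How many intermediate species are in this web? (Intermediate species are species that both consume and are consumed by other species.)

7

Intermediate species (has both prey and predators): H, A, I, G, C, E, F.
Count: 7.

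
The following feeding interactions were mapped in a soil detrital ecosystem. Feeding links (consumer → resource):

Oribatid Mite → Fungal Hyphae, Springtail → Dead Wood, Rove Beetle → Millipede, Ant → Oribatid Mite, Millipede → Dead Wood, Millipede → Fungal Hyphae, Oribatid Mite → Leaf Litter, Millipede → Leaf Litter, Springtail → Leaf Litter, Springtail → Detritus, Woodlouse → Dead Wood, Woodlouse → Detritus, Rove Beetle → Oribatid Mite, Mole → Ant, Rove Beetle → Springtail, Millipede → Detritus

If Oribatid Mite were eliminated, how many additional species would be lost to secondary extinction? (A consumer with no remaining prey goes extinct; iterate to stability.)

2

Remove Oribatid Mite.
Round 1: Ant (all prey gone) → extinct.
Round 2: Mole (all prey gone) → extinct.
No further losses. Total secondary extinctions: 2.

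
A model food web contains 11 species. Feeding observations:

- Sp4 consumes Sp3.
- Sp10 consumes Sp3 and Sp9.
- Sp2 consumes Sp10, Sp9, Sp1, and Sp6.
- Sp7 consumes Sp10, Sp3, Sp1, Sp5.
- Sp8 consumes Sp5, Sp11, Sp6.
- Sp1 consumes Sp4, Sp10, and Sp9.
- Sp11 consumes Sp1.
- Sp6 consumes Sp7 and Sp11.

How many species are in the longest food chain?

One longest chain: Sp3 → Sp4 → Sp1 → Sp7 → Sp6 → Sp2.
It has 6 species and 5 links.

6 species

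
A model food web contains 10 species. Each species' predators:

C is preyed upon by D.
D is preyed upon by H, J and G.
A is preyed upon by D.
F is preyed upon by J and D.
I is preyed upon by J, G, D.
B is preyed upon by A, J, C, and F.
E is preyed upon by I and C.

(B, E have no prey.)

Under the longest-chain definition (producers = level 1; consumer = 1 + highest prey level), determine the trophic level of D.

B is a producer → level 1.
A eats B → level 2.
D eats A (level 2); other prey at levels: I 2, F 2, C 2 → level 3.

Trophic level 3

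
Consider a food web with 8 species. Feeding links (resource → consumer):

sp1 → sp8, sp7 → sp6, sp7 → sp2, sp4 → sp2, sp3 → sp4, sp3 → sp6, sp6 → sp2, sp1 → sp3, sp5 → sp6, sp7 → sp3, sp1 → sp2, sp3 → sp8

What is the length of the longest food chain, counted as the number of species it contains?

4 species

One longest chain: sp7 → sp3 → sp6 → sp2.
It has 4 species and 3 links.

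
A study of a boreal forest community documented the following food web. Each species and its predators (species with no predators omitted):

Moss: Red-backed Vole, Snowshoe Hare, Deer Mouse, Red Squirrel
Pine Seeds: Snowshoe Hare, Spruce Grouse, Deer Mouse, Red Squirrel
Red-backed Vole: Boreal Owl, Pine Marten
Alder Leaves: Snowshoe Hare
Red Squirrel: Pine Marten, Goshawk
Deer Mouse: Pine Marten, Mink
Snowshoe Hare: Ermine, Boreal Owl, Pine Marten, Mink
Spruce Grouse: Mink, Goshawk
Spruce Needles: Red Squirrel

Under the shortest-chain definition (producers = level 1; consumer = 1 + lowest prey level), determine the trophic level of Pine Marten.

Pine Seeds is a producer → level 1.
Red Squirrel eats Pine Seeds → level 2.
Pine Marten eats Red Squirrel → level 3.
No prey of Pine Marten is below level 2, so 3 is the minimum.

Trophic level 3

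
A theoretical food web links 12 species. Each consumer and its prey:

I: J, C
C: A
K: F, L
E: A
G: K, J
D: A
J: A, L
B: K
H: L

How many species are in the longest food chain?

One longest chain: F → K → B.
It has 3 species and 2 links.

3 species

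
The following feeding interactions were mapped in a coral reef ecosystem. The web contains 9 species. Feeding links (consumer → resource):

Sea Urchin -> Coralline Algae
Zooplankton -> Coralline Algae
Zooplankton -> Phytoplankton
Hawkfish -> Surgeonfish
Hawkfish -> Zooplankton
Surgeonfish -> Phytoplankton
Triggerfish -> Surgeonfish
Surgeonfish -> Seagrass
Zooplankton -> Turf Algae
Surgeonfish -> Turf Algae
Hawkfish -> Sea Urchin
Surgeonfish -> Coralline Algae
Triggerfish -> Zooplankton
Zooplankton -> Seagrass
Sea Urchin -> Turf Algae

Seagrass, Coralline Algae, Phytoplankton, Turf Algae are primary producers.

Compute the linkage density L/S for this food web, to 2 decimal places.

There are L = 15 links among S = 9 species.
L/S = 15/9 = 1.6667 ≈ 1.67.

L/S = 1.67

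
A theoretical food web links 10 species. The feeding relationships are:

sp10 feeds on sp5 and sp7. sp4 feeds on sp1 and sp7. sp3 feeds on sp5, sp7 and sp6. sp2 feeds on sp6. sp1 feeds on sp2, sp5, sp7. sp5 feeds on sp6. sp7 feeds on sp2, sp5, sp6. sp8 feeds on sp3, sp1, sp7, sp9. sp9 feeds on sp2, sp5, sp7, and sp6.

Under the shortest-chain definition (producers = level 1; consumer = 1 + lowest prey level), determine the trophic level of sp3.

sp6 is a producer → level 1.
sp3 eats sp6 → level 2.

Trophic level 2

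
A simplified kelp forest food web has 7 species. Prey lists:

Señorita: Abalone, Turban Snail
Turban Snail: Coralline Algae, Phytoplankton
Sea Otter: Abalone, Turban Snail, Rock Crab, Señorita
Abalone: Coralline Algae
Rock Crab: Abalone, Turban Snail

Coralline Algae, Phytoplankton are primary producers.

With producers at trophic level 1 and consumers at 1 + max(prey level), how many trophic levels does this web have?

Producers (level 1): Coralline Algae, Phytoplankton.
Coralline Algae → Abalone → Rock Crab → Sea Otter gives Sea Otter level 4.
No species has a prey at level 4, so no species reaches level 5.

4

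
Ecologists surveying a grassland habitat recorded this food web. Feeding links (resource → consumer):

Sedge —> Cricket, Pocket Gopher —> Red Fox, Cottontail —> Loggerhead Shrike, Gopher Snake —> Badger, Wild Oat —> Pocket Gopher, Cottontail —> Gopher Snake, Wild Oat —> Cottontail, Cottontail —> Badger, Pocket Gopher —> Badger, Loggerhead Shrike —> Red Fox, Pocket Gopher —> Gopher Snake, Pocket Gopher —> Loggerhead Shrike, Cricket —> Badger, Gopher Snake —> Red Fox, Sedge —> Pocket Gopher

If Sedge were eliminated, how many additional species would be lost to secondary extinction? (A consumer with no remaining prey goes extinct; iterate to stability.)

Remove Sedge.
Round 1: Cricket (all prey gone) → extinct.
No further losses. Total secondary extinctions: 1.

1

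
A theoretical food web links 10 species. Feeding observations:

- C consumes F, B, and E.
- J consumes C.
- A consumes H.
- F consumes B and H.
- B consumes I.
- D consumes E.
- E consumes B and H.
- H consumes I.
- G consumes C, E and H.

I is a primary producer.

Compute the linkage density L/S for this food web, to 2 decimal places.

There are L = 15 links among S = 10 species.
L/S = 15/10 = 1.5000 ≈ 1.50.

L/S = 1.50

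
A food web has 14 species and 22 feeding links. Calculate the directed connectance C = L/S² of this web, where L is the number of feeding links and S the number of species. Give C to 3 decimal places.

The web has S = 14 species and L = 22 feeding links.
C = L / S² = 22 / 196 = 0.1122 ≈ 0.112.

C = 0.112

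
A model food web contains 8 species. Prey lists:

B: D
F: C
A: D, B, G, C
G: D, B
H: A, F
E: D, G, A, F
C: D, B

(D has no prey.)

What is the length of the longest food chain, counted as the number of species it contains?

5 species

One longest chain: D → B → G → A → H.
It has 5 species and 4 links.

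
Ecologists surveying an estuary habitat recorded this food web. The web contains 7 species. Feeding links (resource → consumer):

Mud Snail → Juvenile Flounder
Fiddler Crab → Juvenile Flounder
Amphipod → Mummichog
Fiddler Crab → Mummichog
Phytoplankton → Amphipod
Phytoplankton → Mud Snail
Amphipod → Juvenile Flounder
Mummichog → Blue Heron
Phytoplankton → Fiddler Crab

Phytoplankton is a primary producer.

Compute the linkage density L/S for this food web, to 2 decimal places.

L/S = 1.29

There are L = 9 links among S = 7 species.
L/S = 9/7 = 1.2857 ≈ 1.29.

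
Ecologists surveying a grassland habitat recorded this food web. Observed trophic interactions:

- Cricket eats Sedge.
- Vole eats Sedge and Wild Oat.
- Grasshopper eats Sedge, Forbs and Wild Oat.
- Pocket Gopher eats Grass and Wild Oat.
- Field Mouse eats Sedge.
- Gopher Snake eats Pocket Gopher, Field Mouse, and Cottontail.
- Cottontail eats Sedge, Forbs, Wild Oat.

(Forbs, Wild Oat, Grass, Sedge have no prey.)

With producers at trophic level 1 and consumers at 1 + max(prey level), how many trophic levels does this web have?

Producers (level 1): Forbs, Wild Oat, Grass, Sedge.
Forbs → Cottontail → Gopher Snake gives Gopher Snake level 3.
No species has a prey at level 3, so no species reaches level 4.

3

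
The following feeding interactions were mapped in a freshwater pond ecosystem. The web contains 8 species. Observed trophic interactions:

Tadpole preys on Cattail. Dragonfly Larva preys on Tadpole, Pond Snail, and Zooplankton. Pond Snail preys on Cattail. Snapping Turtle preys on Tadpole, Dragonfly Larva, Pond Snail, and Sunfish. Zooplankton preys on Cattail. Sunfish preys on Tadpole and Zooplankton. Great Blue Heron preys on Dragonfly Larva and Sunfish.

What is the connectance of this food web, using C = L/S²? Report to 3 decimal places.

C = 0.219

The web has S = 8 species and L = 14 feeding links.
C = L / S² = 14 / 64 = 0.2188 ≈ 0.219.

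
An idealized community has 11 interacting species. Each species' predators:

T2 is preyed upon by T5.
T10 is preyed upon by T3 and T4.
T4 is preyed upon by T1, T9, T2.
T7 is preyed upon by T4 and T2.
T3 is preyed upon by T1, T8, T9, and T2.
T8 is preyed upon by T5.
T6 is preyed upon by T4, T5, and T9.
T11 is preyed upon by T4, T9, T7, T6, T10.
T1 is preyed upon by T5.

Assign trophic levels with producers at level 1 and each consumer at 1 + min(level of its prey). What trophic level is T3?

T11 is a producer → level 1.
T10 eats T11 → level 2.
T3 eats T10 → level 3.
No prey of T3 is below level 2, so 3 is the minimum.

Trophic level 3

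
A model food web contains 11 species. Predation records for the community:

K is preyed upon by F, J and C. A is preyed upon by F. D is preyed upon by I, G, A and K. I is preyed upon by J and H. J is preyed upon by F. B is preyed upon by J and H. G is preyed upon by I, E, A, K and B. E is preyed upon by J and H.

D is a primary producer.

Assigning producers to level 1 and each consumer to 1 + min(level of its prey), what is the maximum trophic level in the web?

Producers (level 1): D.
Following each consumer down to its lowest-level prey: D → K → J (levels 1 through 3).
All prey of J (K 2, I 2, B 3, E 3) are at level 2 or above, so J is at level 1 + 2 = 3.
Every consumer has at least one prey at level 2 or below, so none exceeds level 3.

3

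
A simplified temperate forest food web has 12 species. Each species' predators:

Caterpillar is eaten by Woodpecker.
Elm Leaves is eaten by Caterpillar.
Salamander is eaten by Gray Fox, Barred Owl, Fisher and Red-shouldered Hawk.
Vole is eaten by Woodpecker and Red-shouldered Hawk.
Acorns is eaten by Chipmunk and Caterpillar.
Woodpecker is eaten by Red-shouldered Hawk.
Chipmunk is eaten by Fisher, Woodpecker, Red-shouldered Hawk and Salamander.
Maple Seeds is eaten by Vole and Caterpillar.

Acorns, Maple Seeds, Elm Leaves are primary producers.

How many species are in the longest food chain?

One longest chain: Acorns → Chipmunk → Salamander → Gray Fox.
It has 4 species and 3 links.

4 species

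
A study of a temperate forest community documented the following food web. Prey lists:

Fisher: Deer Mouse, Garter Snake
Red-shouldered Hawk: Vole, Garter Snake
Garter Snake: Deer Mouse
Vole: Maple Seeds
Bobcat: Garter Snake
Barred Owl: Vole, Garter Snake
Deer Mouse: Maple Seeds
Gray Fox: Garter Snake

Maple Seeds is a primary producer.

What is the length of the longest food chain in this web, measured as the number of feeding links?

One longest chain: Maple Seeds → Deer Mouse → Garter Snake → Barred Owl.
It has 4 species and 3 links.

3 links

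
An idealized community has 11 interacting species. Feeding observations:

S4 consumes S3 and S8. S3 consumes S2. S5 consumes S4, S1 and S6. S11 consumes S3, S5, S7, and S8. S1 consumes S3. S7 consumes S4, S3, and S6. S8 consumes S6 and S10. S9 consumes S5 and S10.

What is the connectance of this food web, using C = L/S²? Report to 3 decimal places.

The web has S = 11 species and L = 18 feeding links.
C = L / S² = 18 / 121 = 0.1488 ≈ 0.149.

C = 0.149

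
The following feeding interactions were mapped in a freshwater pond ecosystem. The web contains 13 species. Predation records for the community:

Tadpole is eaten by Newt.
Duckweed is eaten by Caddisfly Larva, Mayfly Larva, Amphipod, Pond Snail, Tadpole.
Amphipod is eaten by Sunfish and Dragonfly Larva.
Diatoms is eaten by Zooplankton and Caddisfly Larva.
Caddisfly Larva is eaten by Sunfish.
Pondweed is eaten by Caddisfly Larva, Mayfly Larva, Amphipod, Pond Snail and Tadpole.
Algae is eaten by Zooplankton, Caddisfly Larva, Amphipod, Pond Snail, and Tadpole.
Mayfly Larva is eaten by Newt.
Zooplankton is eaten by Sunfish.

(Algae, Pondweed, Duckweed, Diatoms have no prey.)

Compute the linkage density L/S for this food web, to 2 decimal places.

There are L = 23 links among S = 13 species.
L/S = 23/13 = 1.7692 ≈ 1.77.

L/S = 1.77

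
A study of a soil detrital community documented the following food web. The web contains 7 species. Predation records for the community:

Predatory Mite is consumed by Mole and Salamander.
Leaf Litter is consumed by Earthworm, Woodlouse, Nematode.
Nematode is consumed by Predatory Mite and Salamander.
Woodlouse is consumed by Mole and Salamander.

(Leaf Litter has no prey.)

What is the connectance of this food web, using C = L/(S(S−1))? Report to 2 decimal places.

C = 0.21

The web has S = 7 species and L = 9 feeding links.
C = L / (S(S−1)) = 9 / 42 = 0.2143 ≈ 0.21.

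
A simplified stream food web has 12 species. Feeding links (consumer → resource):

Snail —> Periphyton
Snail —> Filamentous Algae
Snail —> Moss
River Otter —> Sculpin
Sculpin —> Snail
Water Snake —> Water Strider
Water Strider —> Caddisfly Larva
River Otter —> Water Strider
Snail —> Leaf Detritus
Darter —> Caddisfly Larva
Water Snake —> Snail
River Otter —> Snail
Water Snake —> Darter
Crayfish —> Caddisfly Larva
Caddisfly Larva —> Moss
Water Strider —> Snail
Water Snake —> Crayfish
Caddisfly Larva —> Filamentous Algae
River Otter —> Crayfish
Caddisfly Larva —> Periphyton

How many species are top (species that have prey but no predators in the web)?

2

Top species (has prey, but nothing eats it): River Otter, Water Snake.
Count: 2.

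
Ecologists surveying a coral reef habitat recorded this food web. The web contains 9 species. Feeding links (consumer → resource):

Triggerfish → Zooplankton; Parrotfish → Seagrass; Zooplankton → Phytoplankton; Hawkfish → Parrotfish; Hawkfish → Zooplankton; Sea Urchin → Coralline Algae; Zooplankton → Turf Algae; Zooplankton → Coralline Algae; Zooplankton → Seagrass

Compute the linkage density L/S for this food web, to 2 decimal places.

There are L = 9 links among S = 9 species.
L/S = 9/9 = 1.0000 ≈ 1.00.

L/S = 1.00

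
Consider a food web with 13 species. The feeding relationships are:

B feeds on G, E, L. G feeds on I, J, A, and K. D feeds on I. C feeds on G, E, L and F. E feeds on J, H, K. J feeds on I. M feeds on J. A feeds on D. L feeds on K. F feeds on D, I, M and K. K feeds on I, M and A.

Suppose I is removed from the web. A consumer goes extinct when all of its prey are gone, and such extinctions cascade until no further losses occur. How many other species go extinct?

8

Remove I.
Round 1: D (all prey gone), J (all prey gone) → extinct.
Round 2: A (all prey gone), M (all prey gone) → extinct.
Round 3: K (all prey gone) → extinct.
Round 4: L (all prey gone), G (all prey gone), F (all prey gone) → extinct.
No further losses. Total secondary extinctions: 8.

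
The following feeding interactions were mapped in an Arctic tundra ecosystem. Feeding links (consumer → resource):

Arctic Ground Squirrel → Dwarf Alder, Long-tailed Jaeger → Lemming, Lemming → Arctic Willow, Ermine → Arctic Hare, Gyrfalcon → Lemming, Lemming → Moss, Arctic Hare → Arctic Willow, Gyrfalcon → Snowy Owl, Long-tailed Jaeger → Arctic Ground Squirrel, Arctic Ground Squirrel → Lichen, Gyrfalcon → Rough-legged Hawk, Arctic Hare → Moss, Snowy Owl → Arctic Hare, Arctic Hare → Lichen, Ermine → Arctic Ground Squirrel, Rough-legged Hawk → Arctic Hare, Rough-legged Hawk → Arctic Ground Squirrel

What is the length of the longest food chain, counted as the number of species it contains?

4 species

One longest chain: Lichen → Arctic Ground Squirrel → Rough-legged Hawk → Gyrfalcon.
It has 4 species and 3 links.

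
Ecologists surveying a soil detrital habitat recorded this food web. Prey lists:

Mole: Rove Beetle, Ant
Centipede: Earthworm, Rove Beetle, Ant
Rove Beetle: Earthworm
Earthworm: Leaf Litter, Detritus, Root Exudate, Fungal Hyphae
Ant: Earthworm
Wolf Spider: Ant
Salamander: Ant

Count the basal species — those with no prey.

Basal species (no prey listed): Leaf Litter, Detritus, Root Exudate, Fungal Hyphae.
Count: 4.

4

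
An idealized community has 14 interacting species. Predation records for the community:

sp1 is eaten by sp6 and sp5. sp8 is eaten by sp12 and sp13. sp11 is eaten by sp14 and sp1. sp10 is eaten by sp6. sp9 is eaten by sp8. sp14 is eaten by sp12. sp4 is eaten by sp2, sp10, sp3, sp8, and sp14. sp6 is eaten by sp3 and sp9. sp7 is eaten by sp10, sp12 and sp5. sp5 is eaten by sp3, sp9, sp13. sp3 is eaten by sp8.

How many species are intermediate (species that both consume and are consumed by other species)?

Intermediate species (has both prey and predators): sp10, sp1, sp14, sp5, sp6, sp9, sp3, sp8.
Count: 8.

8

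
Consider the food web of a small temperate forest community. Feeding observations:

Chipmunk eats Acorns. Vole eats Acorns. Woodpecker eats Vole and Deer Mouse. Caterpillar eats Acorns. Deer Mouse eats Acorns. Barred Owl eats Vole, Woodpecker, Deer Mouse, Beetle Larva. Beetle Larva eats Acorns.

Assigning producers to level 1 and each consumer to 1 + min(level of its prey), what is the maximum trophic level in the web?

3

Producers (level 1): Acorns.
Following each consumer down to its lowest-level prey: Acorns → Deer Mouse → Barred Owl (levels 1 through 3).
All prey of Barred Owl (Deer Mouse 2, Vole 2, Beetle Larva 2, Woodpecker 3) are at level 2 or above, so Barred Owl is at level 1 + 2 = 3.
Every consumer has at least one prey at level 2 or below, so none exceeds level 3.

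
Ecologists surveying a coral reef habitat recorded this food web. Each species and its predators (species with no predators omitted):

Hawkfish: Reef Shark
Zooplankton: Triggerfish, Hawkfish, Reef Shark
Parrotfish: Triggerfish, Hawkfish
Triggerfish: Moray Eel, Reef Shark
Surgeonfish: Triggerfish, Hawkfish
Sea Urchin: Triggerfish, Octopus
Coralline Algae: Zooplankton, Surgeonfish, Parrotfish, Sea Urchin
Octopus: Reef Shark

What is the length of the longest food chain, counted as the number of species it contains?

4 species

One longest chain: Coralline Algae → Zooplankton → Triggerfish → Moray Eel.
It has 4 species and 3 links.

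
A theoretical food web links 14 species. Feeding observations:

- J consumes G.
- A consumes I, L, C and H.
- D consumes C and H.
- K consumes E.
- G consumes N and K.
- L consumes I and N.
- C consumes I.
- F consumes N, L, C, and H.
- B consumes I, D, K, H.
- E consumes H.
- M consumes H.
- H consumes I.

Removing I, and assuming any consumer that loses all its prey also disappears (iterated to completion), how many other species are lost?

Remove I.
Round 1: C (all prey gone), H (all prey gone) → extinct.
Round 2: D (all prey gone), M (all prey gone), E (all prey gone) → extinct.
Round 3: K (all prey gone) → extinct.
Round 4: B (all prey gone) → extinct.
No further losses. Total secondary extinctions: 7.

7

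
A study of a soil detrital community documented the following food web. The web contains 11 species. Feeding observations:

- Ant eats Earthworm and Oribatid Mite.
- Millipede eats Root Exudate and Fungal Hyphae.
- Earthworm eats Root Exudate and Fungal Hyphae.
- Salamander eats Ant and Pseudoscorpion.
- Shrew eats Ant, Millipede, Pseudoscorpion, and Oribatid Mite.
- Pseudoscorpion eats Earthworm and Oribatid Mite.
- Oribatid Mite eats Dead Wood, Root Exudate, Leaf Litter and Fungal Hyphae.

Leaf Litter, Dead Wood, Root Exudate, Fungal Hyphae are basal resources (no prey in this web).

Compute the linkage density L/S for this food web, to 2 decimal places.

There are L = 18 links among S = 11 species.
L/S = 18/11 = 1.6364 ≈ 1.64.

L/S = 1.64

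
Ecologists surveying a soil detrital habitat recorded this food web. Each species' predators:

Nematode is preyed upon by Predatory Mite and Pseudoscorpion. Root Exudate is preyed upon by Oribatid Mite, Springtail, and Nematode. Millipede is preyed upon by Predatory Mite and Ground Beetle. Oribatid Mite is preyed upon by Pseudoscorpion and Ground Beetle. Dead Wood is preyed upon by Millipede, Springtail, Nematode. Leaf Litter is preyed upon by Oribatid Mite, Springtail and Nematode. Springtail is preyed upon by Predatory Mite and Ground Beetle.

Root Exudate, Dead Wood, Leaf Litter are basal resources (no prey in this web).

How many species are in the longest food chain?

One longest chain: Root Exudate → Nematode → Predatory Mite.
It has 3 species and 2 links.

3 species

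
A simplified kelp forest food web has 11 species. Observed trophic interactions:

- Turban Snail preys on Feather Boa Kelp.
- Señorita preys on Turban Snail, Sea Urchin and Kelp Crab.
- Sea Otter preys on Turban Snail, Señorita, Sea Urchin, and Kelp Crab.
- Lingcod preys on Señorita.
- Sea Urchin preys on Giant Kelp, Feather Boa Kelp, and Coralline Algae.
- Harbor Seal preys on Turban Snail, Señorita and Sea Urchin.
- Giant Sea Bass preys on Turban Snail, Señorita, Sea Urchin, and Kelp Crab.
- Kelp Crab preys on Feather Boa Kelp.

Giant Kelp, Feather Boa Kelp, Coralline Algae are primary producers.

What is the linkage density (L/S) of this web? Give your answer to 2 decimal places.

L/S = 1.82

There are L = 20 links among S = 11 species.
L/S = 20/11 = 1.8182 ≈ 1.82.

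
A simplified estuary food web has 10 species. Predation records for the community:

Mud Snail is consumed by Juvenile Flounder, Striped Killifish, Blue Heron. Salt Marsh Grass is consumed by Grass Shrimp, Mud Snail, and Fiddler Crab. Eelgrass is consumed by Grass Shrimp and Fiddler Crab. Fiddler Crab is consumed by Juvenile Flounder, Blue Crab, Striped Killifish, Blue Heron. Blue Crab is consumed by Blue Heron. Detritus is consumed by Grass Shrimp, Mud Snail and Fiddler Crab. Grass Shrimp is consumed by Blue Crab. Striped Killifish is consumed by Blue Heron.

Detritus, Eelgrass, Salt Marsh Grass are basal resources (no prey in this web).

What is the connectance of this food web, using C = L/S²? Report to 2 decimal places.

The web has S = 10 species and L = 18 feeding links.
C = L / S² = 18 / 100 = 0.1800 ≈ 0.18.

C = 0.18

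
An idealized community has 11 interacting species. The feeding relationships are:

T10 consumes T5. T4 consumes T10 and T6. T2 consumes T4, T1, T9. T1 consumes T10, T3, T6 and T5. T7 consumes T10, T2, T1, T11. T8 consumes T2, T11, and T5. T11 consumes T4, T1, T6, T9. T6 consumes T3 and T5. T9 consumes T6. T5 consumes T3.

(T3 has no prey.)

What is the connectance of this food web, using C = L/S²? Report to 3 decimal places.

The web has S = 11 species and L = 25 feeding links.
C = L / S² = 25 / 121 = 0.2066 ≈ 0.207.

C = 0.207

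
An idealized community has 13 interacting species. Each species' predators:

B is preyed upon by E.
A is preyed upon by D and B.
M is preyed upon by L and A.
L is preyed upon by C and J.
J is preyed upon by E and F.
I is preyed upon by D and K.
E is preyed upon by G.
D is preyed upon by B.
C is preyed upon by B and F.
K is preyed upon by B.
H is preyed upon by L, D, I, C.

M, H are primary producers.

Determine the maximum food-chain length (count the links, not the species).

5 links

One longest chain: H → I → D → B → E → G.
It has 6 species and 5 links.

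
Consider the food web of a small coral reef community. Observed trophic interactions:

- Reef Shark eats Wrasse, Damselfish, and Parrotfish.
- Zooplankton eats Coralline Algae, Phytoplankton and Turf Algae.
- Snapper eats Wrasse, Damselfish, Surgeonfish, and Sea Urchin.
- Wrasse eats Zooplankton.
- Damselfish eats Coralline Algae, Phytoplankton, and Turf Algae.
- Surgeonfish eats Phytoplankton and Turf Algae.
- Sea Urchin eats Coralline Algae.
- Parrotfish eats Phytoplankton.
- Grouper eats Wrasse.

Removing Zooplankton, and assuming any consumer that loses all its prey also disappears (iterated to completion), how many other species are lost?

Remove Zooplankton.
Round 1: Wrasse (all prey gone) → extinct.
Round 2: Grouper (all prey gone) → extinct.
No further losses. Total secondary extinctions: 2.

2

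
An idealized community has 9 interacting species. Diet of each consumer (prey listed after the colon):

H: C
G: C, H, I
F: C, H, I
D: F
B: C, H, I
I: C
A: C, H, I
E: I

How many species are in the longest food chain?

One longest chain: C → H → F → D.
It has 4 species and 3 links.

4 species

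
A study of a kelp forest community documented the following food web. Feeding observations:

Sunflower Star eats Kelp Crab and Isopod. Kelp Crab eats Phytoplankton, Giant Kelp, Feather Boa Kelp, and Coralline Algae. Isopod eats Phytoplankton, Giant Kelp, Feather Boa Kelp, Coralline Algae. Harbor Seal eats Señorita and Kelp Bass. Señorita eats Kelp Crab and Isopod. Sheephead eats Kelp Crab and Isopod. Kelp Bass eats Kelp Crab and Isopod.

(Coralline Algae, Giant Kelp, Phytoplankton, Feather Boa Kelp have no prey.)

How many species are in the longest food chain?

One longest chain: Coralline Algae → Kelp Crab → Señorita → Harbor Seal.
It has 4 species and 3 links.

4 species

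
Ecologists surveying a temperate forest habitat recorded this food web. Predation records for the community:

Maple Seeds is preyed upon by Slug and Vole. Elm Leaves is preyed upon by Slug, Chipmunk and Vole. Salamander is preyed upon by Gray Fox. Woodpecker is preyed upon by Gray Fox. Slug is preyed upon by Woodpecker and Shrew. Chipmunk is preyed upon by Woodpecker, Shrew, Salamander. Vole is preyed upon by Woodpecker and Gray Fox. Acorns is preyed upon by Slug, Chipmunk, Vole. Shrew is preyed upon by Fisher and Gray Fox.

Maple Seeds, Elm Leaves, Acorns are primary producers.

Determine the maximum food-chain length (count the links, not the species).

3 links

One longest chain: Maple Seeds → Slug → Woodpecker → Gray Fox.
It has 4 species and 3 links.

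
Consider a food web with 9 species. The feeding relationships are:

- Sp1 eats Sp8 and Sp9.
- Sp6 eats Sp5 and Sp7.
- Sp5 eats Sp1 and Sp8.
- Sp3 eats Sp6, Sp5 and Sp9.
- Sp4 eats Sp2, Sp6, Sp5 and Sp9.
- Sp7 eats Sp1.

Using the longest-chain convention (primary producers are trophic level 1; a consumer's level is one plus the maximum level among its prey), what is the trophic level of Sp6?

Trophic level 4

Sp8 is a producer → level 1.
Sp1 eats Sp8 (level 1); other prey at levels: Sp9 1 → level 2.
Sp7 eats Sp1 → level 3.
Sp6 eats Sp7 (level 3); other prey at levels: Sp5 3 → level 4.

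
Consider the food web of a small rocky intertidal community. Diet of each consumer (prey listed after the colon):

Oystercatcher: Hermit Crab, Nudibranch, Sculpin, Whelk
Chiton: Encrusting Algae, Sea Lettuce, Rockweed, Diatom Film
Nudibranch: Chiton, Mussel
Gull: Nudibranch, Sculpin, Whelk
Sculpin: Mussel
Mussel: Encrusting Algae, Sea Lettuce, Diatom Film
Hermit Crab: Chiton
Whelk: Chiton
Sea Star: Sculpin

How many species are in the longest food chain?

One longest chain: Encrusting Algae → Mussel → Sculpin → Gull.
It has 4 species and 3 links.

4 species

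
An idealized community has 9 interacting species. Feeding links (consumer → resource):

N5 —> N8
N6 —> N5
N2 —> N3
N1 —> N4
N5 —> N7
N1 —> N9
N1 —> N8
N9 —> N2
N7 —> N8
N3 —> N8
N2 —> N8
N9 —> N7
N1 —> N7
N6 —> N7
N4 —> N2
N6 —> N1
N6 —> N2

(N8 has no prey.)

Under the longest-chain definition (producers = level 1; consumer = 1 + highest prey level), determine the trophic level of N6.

N8 is a producer → level 1.
N3 eats N8 → level 2.
N2 eats N3 (level 2); other prey at levels: N8 1 → level 3.
N4 eats N2 → level 4.
N1 eats N4 (level 4); other prey at levels: N8 1, N7 2, N9 4 → level 5.
N6 eats N1 (level 5); other prey at levels: N7 2, N2 3, N5 3 → level 6.

Trophic level 6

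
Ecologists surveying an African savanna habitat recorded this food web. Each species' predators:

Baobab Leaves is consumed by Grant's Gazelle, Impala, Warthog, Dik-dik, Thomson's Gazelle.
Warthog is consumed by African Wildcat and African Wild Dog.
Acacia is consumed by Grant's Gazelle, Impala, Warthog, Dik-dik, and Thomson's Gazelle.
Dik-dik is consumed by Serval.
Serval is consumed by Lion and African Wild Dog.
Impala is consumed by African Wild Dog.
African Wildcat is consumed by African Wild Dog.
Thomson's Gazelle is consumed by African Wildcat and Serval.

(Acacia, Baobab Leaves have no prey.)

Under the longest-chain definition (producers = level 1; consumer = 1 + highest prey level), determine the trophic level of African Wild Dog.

Acacia is a producer → level 1.
Warthog eats Acacia (level 1); other prey at levels: Baobab Leaves 1 → level 2.
African Wildcat eats Warthog (level 2); other prey at levels: Thomson's Gazelle 2 → level 3.
African Wild Dog eats African Wildcat (level 3); other prey at levels: Warthog 2, Impala 2, Serval 3 → level 4.

Trophic level 4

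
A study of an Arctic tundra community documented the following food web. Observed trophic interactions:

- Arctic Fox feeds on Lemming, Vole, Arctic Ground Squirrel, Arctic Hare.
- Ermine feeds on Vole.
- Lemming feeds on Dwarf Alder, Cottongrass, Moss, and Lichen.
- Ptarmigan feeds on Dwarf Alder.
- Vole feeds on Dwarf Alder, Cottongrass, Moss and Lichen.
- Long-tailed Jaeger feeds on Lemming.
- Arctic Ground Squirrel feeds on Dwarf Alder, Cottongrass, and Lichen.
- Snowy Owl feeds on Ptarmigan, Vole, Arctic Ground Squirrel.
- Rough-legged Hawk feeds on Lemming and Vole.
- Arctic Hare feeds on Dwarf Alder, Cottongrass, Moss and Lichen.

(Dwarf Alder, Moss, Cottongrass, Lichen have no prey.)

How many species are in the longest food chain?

3 species

One longest chain: Dwarf Alder → Arctic Ground Squirrel → Snowy Owl.
It has 3 species and 2 links.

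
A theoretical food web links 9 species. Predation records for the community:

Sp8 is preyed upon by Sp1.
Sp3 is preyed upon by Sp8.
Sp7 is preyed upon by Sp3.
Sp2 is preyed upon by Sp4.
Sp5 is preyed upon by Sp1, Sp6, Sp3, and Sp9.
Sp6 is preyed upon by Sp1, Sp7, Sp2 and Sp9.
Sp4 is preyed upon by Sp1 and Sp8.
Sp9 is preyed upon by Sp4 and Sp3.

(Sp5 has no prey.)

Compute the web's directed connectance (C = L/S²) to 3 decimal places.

The web has S = 9 species and L = 16 feeding links.
C = L / S² = 16 / 81 = 0.1975 ≈ 0.198.

C = 0.198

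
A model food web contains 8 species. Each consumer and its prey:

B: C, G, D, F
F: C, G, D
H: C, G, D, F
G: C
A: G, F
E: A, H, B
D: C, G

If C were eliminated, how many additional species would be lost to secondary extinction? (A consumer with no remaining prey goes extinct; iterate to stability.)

7

Remove C.
Round 1: G (all prey gone) → extinct.
Round 2: D (all prey gone) → extinct.
Round 3: F (all prey gone) → extinct.
Round 4: A (all prey gone), H (all prey gone), B (all prey gone) → extinct.
Round 5: E (all prey gone) → extinct.
No further losses. Total secondary extinctions: 7.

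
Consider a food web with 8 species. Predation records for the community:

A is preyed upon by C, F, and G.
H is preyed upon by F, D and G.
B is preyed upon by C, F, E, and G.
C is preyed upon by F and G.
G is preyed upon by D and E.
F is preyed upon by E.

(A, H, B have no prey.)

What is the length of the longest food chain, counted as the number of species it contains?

One longest chain: A → C → G → D.
It has 4 species and 3 links.

4 species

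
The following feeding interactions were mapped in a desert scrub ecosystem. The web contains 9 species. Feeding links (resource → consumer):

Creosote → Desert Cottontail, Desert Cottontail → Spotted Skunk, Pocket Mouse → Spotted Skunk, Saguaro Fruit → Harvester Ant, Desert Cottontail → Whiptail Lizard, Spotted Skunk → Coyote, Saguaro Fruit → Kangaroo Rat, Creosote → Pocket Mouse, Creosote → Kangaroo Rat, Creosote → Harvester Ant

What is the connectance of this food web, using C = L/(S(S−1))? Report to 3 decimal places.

C = 0.139

The web has S = 9 species and L = 10 feeding links.
C = L / (S(S−1)) = 10 / 72 = 0.1389 ≈ 0.139.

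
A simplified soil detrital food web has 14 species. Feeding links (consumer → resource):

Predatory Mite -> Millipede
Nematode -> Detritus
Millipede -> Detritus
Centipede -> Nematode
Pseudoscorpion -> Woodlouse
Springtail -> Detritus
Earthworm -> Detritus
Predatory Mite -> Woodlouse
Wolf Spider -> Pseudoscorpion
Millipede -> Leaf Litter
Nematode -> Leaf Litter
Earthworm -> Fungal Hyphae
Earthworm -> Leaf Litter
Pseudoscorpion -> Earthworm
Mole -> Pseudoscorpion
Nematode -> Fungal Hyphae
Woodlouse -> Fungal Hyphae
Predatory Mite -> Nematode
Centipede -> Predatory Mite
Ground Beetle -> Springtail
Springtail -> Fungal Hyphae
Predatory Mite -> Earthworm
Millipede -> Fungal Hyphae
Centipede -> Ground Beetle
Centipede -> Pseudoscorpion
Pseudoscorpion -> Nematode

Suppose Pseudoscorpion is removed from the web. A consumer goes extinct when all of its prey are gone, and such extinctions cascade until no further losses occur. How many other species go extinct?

Remove Pseudoscorpion.
Round 1: Wolf Spider (all prey gone), Mole (all prey gone) → extinct.
No further losses. Total secondary extinctions: 2.

2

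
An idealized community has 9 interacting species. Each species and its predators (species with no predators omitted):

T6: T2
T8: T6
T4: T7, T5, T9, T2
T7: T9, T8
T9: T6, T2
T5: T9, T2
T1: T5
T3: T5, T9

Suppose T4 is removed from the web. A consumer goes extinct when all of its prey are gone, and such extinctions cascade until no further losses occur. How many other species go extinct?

2

Remove T4.
Round 1: T7 (all prey gone) → extinct.
Round 2: T8 (all prey gone) → extinct.
No further losses. Total secondary extinctions: 2.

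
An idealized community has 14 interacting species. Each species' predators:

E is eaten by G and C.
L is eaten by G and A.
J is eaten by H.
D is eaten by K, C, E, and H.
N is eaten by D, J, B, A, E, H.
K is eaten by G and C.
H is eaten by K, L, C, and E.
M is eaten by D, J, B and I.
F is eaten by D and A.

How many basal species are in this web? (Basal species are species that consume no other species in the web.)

Basal species (no prey listed): F, N, M.
Count: 3.

3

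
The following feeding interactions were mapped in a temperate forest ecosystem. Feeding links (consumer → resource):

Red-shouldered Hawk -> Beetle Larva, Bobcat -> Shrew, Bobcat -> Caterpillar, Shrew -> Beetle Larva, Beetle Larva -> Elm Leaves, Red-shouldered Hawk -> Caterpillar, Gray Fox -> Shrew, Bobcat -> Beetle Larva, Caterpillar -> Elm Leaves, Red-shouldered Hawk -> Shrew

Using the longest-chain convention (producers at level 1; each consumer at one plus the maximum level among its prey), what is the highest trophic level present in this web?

4

Producers (level 1): Elm Leaves.
Elm Leaves → Beetle Larva → Shrew → Bobcat gives Bobcat level 4.
No species has a prey at level 4, so no species reaches level 5.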